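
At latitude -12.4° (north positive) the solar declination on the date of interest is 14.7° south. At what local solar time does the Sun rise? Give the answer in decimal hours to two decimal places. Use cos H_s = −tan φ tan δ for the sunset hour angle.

The sunset hour angle satisfies cos H_s = −tan φ tan δ = -0.0577, giving H_s = 93.31°.
Sunrise is at 12 − H_s/15 = 12 − 6.221 = 5.779 h local solar time.

5.78 h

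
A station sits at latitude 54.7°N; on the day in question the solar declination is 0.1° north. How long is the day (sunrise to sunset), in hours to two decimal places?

12.02 hours

The sunset hour angle satisfies cos H_s = −tan φ tan δ = -0.0025, giving H_s = 90.14°.
Day length = 2 H_s / 15° h⁻¹ = 180.28° / 15 = 12.019 h.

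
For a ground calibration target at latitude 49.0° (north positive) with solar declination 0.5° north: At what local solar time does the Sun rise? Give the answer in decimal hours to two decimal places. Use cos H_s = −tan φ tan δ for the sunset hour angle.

5.96 h

−tan φ tan δ = −(1.1504)(0.0087) = -0.0100; H_s = arccos(-0.0100) = 90.57°.
Sunrise is at 12 − H_s/15 = 12 − 6.038 = 5.962 h local solar time.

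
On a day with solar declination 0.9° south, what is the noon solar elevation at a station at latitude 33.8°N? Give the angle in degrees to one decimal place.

At local solar noon the hour angle is zero, so the elevation is 90° − |φ − δ| = 90° − |33.8° − (-0.9°)| = 90° − 34.7° = 55.3°.

55.3°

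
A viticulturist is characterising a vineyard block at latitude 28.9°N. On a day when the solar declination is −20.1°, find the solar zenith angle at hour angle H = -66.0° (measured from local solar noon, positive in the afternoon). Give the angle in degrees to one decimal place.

cos θ_z = sin φ sin δ + cos φ cos δ cos H = (0.4833)(-0.3437) + (0.8755)(0.9391)(0.4067) = 0.1683.
θ_z = arccos(0.1683) = 80.31°.

80.3°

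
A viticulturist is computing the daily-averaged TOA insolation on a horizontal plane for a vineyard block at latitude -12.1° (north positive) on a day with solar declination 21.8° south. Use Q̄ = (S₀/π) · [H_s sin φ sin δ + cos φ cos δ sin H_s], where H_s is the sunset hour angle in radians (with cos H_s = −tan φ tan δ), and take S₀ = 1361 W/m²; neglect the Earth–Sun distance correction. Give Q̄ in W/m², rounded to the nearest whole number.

448 W/m²

The sunset hour angle satisfies cos H_s = −tan φ tan δ = -0.0857, giving H_s = 94.92°. In radians, H_s = 1.6567.
H_s sin φ sin δ = 1.6567 × -0.2096 × -0.3714 = 0.1290.
cos φ cos δ sin H_s = 0.9778 × 0.9285 × 0.9963 = 0.9045.
Q̄ = (1361/π) × (0.1290 + 0.9045) = 433.22 × 1.0335 = 447.73 W/m².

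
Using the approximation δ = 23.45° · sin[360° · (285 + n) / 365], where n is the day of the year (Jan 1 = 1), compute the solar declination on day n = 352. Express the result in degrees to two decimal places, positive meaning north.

-23.44°

360 × (285 + 352) / 365 = 628.274°; sin(628.274°) = -0.9995.
δ = 23.45 × -0.9995 = -23.438° ≈ -23.44°.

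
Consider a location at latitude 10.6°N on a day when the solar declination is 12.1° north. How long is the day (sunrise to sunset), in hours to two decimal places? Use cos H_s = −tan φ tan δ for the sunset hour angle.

12.31 hours

The sunset hour angle satisfies cos H_s = −tan φ tan δ = -0.0401, giving H_s = 92.30°.
Day length = 2 H_s / 15° h⁻¹ = 184.60° / 15 = 12.307 h.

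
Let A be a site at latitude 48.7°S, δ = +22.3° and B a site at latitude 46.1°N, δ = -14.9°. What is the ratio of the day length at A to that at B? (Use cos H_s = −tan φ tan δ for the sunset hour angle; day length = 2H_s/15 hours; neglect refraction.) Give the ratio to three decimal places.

A: H_s = arccos(−tan -48.7° · tan 22.3°) = 62.17°, so 2H_s/15 = 8.2893 h.
B: H_s = arccos(−tan 46.1° · tan -14.9°) = 73.95°, so 2H_s/15 = 9.8600 h.
Ratio A/B = 8.2893 / 9.8600 = 0.8407.

0.841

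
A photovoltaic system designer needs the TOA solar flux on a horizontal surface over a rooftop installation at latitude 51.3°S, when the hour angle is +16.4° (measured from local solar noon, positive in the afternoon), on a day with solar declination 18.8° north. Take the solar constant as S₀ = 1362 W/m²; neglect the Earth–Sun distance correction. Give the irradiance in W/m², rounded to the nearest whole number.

431 W/m²

With φ = -51.3°, δ = 18.8°, H = 16.40°: sin φ sin δ = -0.2515, cos φ cos δ cos H = 0.5678, so cos θ_z = 0.3163.
Top-of-atmosphere irradiance = S₀ cos θ_z = 1362 × 0.3163 = 430.80 W/m².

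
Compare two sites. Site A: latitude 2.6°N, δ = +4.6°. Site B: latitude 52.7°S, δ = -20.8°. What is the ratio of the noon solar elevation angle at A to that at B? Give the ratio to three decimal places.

1.515

A: 90° − |2.6 − (4.6)| = 88.00°.
B: 90° − |-52.7 − (-20.8)| = 58.10°.
Ratio A/B = 88.0000 / 58.1000 = 1.5146.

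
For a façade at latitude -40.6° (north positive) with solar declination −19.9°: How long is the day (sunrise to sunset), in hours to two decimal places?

14.41 hours

The sunset hour angle satisfies cos H_s = −tan φ tan δ = -0.3103, giving H_s = 108.08°.
Day length = 2 H_s / 15° h⁻¹ = 216.16° / 15 = 14.411 h.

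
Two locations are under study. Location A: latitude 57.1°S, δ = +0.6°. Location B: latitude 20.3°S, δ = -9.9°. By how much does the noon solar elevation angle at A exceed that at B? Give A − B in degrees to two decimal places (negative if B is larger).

A: 90° − |-57.1 − (0.6)| = 32.30°.
B: 90° − |-20.3 − (-9.9)| = 79.60°.
A − B = 32.30 − 79.60 = -47.30°.

-47.30°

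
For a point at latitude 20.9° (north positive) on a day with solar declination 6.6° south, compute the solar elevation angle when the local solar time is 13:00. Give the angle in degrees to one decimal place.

Hour angle H = 15° × (13 − 12) = 15.00°.
With φ = 20.9°, δ = -6.6°, H = 15.00°: sin φ sin δ = -0.0410, cos φ cos δ cos H = 0.8964, so cos θ_z = 0.8554.
θ_z = arccos(0.8554) = 31.20°, so the elevation is 90° − 31.20° = 58.80°.

58.8°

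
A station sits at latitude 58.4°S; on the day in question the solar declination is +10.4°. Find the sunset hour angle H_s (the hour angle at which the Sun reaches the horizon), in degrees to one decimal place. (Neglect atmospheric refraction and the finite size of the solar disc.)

cos H_s = −tan(-58.4°) · tan(10.4°) = 0.2983, so H_s = arccos(0.2983) = 72.64°.

72.6°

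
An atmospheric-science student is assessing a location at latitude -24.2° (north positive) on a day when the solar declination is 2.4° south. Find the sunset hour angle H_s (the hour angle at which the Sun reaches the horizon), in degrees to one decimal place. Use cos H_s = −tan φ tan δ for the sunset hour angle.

The sunset hour angle satisfies cos H_s = −tan φ tan δ = -0.0188, giving H_s = 91.08°.

91.1°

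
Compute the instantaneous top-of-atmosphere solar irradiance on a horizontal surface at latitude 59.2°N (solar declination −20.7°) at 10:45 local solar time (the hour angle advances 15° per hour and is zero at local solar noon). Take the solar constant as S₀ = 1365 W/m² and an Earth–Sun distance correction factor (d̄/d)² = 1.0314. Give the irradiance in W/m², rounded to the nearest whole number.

Hour angle H = 15° × (10.75 − 12) = -18.75°.
cos θ_z = sin(59.2°) sin(-20.7°) + cos(59.2°) cos(-20.7°) cos(-18.75°) = -0.3036 + 0.4536 = 0.1500.
Top-of-atmosphere irradiance = S₀ (d̄/d)² cos θ_z = 1365 × 1.0314 × 0.1500 = 211.18 W/m².

211 W/m²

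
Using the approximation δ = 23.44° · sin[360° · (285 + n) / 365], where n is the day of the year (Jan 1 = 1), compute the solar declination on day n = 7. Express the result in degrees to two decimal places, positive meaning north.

360 × (285 + 7) / 365 = 288.000°; sin(288.000°) = -0.9511.
δ = 23.44 × -0.9511 = -22.294° ≈ -22.29°.

-22.29°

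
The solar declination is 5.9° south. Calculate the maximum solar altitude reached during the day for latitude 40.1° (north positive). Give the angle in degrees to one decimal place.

44.0°

At local solar noon the hour angle is zero, so the elevation is 90° − |φ − δ| = 90° − |40.1° − (-5.9°)| = 90° − 46.0° = 44.0°.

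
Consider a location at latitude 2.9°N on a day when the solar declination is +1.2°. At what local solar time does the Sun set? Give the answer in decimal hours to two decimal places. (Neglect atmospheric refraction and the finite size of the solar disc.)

18.00 h

The sunset hour angle satisfies cos H_s = −tan φ tan δ = -0.0011, giving H_s = 90.06°.
Sunset is at 12 + H_s/15 = 12 + 6.004 = 18.004 h local solar time.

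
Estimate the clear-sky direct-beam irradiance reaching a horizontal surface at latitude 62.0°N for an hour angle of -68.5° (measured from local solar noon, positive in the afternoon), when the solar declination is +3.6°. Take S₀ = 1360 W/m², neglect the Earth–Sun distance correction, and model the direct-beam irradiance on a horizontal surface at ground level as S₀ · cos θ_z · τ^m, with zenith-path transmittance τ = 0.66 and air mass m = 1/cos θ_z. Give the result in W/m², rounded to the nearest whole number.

50 W/m²

cos θ_z = sin φ sin δ + cos φ cos δ cos H = (0.8829)(0.0628) + (0.4695)(0.9980)(0.3665) = 0.2272.
Air mass m = 1/cos θ_z = 1/0.2272 = 4.401; τ^m = 0.66^4.401 = 0.1606.
Surface direct beam = 1360 × 0.2272 × 0.1606 = 49.62 W/m².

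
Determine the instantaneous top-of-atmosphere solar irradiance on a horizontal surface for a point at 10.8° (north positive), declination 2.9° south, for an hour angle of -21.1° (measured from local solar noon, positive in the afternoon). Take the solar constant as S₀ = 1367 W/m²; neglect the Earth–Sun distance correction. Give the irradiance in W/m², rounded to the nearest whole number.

1238 W/m²

cos θ_z = sin(10.8°) sin(-2.9°) + cos(10.8°) cos(-2.9°) cos(-21.10°) = -0.0095 + 0.9153 = 0.9058.
Top-of-atmosphere irradiance = S₀ cos θ_z = 1367 × 0.9058 = 1238.23 W/m².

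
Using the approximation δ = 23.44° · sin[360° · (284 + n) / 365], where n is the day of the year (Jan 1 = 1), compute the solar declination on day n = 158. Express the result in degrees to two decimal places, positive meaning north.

+22.74°

360 × (284 + 158) / 365 = 435.945°; sin(435.945°) = 0.9701.
δ = 23.44 × 0.9701 = 22.739° ≈ +22.74°.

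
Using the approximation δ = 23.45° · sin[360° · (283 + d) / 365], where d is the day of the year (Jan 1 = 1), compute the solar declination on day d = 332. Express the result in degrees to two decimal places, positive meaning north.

360 × (283 + 332) / 365 = 606.575°; sin(606.575°) = -0.9176.
δ = 23.45 × -0.9176 = -21.518° ≈ -21.52°.

-21.52°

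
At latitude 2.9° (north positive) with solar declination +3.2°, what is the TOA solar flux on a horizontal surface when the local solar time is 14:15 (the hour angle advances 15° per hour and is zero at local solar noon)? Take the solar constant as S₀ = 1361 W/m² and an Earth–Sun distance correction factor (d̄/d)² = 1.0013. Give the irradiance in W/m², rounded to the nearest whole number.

Hour angle H = 15° × (14.25 − 12) = 33.75°.
cos θ_z = sin(2.9°) sin(3.2°) + cos(2.9°) cos(3.2°) cos(33.75°) = 0.0028 + 0.8291 = 0.8319.
Top-of-atmosphere irradiance = S₀ (d̄/d)² cos θ_z = 1361 × 1.0013 × 0.8319 = 1133.69 W/m².

1134 W/m²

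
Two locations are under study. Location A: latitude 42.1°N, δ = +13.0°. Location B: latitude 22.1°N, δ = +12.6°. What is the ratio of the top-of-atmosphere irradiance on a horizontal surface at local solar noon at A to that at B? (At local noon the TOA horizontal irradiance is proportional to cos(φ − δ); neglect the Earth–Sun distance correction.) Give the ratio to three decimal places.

0.886

A: cos θ_z = cos(42.1° − (13.0°)) = 0.8738.
B: cos θ_z = cos(22.1° − (12.6°)) = 0.9863.
Ratio A/B = 0.8738 / 0.9863 = 0.8859.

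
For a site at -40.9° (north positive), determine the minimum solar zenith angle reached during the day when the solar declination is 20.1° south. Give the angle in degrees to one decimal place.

20.8°

At local solar noon the hour angle is zero, so the zenith angle is |φ − δ| = |-40.9° − (-20.1°)| = 20.8°.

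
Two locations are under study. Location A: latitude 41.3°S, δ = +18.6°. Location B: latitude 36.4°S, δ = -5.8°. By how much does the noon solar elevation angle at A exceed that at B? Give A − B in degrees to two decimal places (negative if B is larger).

A: 90° − |-41.3 − (18.6)| = 30.10°.
B: 90° − |-36.4 − (-5.8)| = 59.40°.
A − B = 30.10 − 59.40 = -29.30°.

-29.30°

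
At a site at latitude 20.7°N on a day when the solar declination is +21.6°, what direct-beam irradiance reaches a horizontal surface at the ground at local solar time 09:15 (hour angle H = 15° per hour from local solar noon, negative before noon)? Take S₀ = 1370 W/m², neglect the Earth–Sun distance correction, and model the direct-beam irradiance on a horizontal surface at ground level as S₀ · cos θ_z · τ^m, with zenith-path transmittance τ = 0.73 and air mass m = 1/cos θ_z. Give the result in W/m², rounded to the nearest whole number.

719 W/m²

Hour angle H = 15° × (9.25 − 12) = -41.25°.
With φ = 20.7°, δ = 21.6°, H = -41.25°: sin φ sin δ = 0.1301, cos φ cos δ cos H = 0.6539, so cos θ_z = 0.7840.
Air mass m = 1/cos θ_z = 1/0.7840 = 1.276; τ^m = 0.73^1.276 = 0.6693.
Surface direct beam = 1370 × 0.7840 × 0.6693 = 718.88 W/m².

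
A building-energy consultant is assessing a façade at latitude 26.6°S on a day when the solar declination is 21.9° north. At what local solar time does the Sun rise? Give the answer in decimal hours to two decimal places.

6.77 h

The sunset hour angle satisfies cos H_s = −tan φ tan δ = 0.2013, giving H_s = 78.39°.
Sunrise is at 12 − H_s/15 = 12 − 5.226 = 6.774 h local solar time.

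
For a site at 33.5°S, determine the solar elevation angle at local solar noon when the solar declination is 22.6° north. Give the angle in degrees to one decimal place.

At local solar noon the hour angle is zero, so the elevation is 90° − |φ − δ| = 90° − |-33.5° − (22.6°)| = 90° − 56.1° = 33.9°.

33.9°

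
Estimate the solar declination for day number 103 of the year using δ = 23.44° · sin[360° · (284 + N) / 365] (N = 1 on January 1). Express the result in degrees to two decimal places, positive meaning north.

+8.67°

360 × (284 + 103) / 365 = 381.699°; sin(381.699°) = 0.3697.
δ = 23.44 × 0.3697 = 8.666° ≈ +8.67°.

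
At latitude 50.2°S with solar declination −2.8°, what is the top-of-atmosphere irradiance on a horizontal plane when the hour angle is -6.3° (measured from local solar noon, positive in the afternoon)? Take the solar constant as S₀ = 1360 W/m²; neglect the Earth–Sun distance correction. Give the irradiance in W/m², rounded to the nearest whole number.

915 W/m²

With φ = -50.2°, δ = -2.8°, H = -6.30°: sin φ sin δ = 0.0375, cos φ cos δ cos H = 0.6355, so cos θ_z = 0.6730.
Top-of-atmosphere irradiance = S₀ cos θ_z = 1360 × 0.6730 = 915.28 W/m².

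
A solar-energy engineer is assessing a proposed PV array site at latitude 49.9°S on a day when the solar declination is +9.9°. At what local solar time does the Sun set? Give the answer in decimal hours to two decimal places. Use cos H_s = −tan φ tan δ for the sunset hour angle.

17.20 h

cos H_s = −tan(-49.9°) · tan(9.9°) = 0.2073, so H_s = arccos(0.2073) = 78.04°.
Sunset is at 12 + H_s/15 = 12 + 5.203 = 17.203 h local solar time.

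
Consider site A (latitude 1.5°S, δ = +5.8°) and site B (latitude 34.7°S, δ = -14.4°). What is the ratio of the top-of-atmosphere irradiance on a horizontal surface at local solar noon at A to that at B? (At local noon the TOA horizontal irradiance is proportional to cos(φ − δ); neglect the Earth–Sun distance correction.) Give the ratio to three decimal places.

1.058

A: cos θ_z = cos(-1.5° − (5.8°)) = 0.9919.
B: cos θ_z = cos(-34.7° − (-14.4°)) = 0.9379.
Ratio A/B = 0.9919 / 0.9379 = 1.0576.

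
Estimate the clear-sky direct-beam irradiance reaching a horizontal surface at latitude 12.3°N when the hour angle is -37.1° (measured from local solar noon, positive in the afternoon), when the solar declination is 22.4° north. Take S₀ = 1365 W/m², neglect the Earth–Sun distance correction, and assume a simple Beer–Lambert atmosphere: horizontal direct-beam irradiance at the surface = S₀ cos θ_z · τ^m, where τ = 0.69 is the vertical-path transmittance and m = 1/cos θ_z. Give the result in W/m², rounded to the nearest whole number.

689 W/m²

cos θ_z = sin(12.3°) sin(22.4°) + cos(12.3°) cos(22.4°) cos(-37.10°) = 0.0812 + 0.7205 = 0.8017.
Air mass m = 1/cos θ_z = 1/0.8017 = 1.247; τ^m = 0.69^1.247 = 0.6296.
Surface direct beam = 1365 × 0.8017 × 0.6296 = 688.98 W/m².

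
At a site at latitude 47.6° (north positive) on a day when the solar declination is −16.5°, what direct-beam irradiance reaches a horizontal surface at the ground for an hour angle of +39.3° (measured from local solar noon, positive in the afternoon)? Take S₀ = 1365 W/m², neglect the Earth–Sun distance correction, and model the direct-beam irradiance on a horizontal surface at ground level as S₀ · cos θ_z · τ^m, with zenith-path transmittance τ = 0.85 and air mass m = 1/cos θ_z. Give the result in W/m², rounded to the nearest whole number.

227 W/m²

With φ = 47.6°, δ = -16.5°, H = 39.30°: sin φ sin δ = -0.2097, cos φ cos δ cos H = 0.5003, so cos θ_z = 0.2906.
Air mass m = 1/cos θ_z = 1/0.2906 = 3.441; τ^m = 0.85^3.441 = 0.5717.
Surface direct beam = 1365 × 0.2906 × 0.5717 = 226.78 W/m².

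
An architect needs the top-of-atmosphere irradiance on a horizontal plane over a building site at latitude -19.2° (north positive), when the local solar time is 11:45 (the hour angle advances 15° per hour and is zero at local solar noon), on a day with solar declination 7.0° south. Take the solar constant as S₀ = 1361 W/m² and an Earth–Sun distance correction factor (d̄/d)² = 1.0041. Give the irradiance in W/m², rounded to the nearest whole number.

Hour angle H = 15° × (11.75 − 12) = -3.75°.
cos θ_z = sin(-19.2°) sin(-7.0°) + cos(-19.2°) cos(-7.0°) cos(-3.75°) = 0.0401 + 0.9353 = 0.9754.
Top-of-atmosphere irradiance = S₀ (d̄/d)² cos θ_z = 1361 × 1.0041 × 0.9754 = 1332.96 W/m².

1333 W/m²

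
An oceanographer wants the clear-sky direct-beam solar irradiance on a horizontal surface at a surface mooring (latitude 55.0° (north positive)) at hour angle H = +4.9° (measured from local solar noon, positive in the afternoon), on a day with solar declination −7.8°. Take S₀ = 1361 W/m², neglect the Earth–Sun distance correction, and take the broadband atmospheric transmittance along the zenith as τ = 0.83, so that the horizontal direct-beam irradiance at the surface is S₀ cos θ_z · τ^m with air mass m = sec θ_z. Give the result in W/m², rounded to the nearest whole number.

cos θ_z = sin φ sin δ + cos φ cos δ cos H = (0.8192)(-0.1357) + (0.5736)(0.9907)(0.9963) = 0.4550.
Air mass m = 1/cos θ_z = 1/0.4550 = 2.198; τ^m = 0.83^2.198 = 0.6639.
Surface direct beam = 1361 × 0.4550 × 0.6639 = 411.12 W/m².

411 W/m²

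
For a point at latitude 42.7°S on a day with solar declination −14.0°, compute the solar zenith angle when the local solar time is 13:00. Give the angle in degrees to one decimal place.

31.5°

Hour angle H = 15° × (13 − 12) = 15.00°.
cos θ_z = sin φ sin δ + cos φ cos δ cos H = (-0.6782)(-0.2419) + (0.7349)(0.9703)(0.9659) = 0.8528.
θ_z = arccos(0.8528) = 31.48°.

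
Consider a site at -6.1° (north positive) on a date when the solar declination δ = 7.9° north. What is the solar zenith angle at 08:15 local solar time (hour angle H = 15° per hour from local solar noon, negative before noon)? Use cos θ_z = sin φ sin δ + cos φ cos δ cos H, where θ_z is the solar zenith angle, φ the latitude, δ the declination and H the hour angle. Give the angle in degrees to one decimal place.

57.8°

Hour angle H = 15° × (8.25 − 12) = -56.25°.
With φ = -6.1°, δ = 7.9°, H = -56.25°: sin φ sin δ = -0.0146, cos φ cos δ cos H = 0.5472, so cos θ_z = 0.5326.
θ_z = arccos(0.5326) = 57.82°.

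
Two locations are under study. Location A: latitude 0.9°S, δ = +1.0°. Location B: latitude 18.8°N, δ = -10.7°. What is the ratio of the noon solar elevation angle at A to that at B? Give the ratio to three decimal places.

A: 90° − |-0.9 − (1.0)| = 88.10°.
B: 90° − |18.8 − (-10.7)| = 60.50°.
Ratio A/B = 88.1000 / 60.5000 = 1.4562.

1.456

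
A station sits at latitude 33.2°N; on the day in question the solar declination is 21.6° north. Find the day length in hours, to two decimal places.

The sunset hour angle satisfies cos H_s = −tan φ tan δ = -0.2591, giving H_s = 105.02°.
Day length = 2 H_s / 15° h⁻¹ = 210.04° / 15 = 14.003 h.

14.00 hours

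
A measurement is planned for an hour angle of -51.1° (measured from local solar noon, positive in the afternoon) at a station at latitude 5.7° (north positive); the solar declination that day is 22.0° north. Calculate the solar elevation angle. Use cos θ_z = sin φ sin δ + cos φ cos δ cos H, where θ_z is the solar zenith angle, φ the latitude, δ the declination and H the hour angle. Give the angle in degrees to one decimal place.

cos θ_z = sin(5.7°) sin(22.0°) + cos(5.7°) cos(22.0°) cos(-51.10°) = 0.0372 + 0.5794 = 0.6166.
θ_z = arccos(0.6166) = 51.93°, so the elevation is 90° − 51.93° = 38.07°.

38.1°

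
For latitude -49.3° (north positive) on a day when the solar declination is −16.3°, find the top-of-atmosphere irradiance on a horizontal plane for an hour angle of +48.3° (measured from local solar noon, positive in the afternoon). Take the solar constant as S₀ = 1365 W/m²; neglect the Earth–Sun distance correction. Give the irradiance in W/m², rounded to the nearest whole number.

With φ = -49.3°, δ = -16.3°, H = 48.30°: sin φ sin δ = 0.2128, cos φ cos δ cos H = 0.4164, so cos θ_z = 0.6292.
Top-of-atmosphere irradiance = S₀ cos θ_z = 1365 × 0.6292 = 858.86 W/m².

859 W/m²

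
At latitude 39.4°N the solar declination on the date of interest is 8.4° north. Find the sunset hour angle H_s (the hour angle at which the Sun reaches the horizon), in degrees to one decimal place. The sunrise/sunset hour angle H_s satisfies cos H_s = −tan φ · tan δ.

The sunset hour angle satisfies cos H_s = −tan φ tan δ = -0.1213, giving H_s = 96.97°.

97.0°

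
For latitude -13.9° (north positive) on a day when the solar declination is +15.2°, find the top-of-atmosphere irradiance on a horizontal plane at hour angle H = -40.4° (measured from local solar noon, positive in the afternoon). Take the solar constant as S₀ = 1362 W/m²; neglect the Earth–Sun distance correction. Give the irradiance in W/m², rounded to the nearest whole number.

886 W/m²

cos θ_z = sin(-13.9°) sin(15.2°) + cos(-13.9°) cos(15.2°) cos(-40.40°) = -0.0630 + 0.7134 = 0.6504.
Top-of-atmosphere irradiance = S₀ cos θ_z = 1362 × 0.6504 = 885.84 W/m².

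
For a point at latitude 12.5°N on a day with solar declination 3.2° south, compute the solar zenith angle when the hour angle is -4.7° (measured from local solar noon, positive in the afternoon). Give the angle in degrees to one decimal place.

16.4°

cos θ_z = sin(12.5°) sin(-3.2°) + cos(12.5°) cos(-3.2°) cos(-4.70°) = -0.0121 + 0.9715 = 0.9594.
θ_z = arccos(0.9594) = 16.38°.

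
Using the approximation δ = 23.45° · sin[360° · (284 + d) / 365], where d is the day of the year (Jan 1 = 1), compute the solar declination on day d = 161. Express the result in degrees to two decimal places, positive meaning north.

+23.01°

360 × (284 + 161) / 365 = 438.904°; sin(438.904°) = 0.9813.
δ = 23.45 × 0.9813 = 23.011° ≈ +23.01°.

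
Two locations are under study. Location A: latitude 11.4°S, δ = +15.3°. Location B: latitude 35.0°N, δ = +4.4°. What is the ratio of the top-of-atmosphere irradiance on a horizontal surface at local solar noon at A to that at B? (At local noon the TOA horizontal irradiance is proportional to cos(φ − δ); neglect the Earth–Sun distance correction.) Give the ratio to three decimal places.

A: cos θ_z = cos(-11.4° − (15.3°)) = 0.8934.
B: cos θ_z = cos(35.0° − (4.4°)) = 0.8607.
Ratio A/B = 0.8934 / 0.8607 = 1.0380.

1.038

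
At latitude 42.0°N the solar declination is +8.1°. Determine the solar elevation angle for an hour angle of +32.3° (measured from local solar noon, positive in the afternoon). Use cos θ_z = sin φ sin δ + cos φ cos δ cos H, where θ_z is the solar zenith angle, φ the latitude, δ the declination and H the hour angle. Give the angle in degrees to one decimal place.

With φ = 42.0°, δ = 8.1°, H = 32.30°: sin φ sin δ = 0.0943, cos φ cos δ cos H = 0.6219, so cos θ_z = 0.7162.
θ_z = arccos(0.7162) = 44.26°, so the elevation is 90° − 44.26° = 45.74°.

45.7°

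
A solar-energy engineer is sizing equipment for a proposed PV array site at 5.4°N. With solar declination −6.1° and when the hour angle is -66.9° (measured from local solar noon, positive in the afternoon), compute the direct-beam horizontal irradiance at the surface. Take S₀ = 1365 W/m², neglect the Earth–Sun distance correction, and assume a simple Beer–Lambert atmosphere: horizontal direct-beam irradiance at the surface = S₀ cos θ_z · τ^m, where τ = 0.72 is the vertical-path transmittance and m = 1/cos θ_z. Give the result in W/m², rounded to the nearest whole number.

217 W/m²

cos θ_z = sin φ sin δ + cos φ cos δ cos H = (0.0941)(-0.1063) + (0.9956)(0.9943)(0.3923) = 0.3783.
Air mass m = 1/cos θ_z = 1/0.3783 = 2.643; τ^m = 0.72^2.643 = 0.4197.
Surface direct beam = 1365 × 0.3783 × 0.4197 = 216.72 W/m².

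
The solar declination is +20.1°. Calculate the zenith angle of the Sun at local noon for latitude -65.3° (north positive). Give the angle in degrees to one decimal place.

85.4°

At local solar noon the hour angle is zero, so the zenith angle is |φ − δ| = |-65.3° − (20.1°)| = 85.4°.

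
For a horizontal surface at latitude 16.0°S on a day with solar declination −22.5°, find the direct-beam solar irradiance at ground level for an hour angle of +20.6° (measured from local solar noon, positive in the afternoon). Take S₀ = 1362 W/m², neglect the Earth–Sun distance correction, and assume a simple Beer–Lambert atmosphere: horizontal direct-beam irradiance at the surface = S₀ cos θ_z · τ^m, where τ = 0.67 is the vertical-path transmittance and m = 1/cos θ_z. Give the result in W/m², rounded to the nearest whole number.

832 W/m²

cos θ_z = sin(-16.0°) sin(-22.5°) + cos(-16.0°) cos(-22.5°) cos(20.60°) = 0.1055 + 0.8313 = 0.9368.
Air mass m = 1/cos θ_z = 1/0.9368 = 1.067; τ^m = 0.67^1.067 = 0.6523.
Surface direct beam = 1362 × 0.9368 × 0.6523 = 832.28 W/m².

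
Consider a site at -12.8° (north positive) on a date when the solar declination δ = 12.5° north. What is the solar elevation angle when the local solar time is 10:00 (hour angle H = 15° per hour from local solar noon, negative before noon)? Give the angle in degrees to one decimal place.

Hour angle H = 15° × (10 − 12) = -30.00°.
cos θ_z = sin(-12.8°) sin(12.5°) + cos(-12.8°) cos(12.5°) cos(-30.00°) = -0.0480 + 0.8245 = 0.7765.
θ_z = arccos(0.7765) = 39.06°, so the elevation is 90° − 39.06° = 50.94°.

50.9°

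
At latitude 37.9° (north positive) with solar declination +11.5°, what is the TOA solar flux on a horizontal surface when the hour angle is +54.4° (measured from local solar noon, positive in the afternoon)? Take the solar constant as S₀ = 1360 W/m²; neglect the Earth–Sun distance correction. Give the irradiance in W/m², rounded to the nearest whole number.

With φ = 37.9°, δ = 11.5°, H = 54.40°: sin φ sin δ = 0.1225, cos φ cos δ cos H = 0.4501, so cos θ_z = 0.5726.
Top-of-atmosphere irradiance = S₀ cos θ_z = 1360 × 0.5726 = 778.74 W/m².

779 W/m²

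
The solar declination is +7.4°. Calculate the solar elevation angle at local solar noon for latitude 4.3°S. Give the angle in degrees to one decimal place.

At local solar noon the hour angle is zero, so the elevation is 90° − |φ − δ| = 90° − |-4.3° − (7.4°)| = 90° − 11.7° = 78.3°.

78.3°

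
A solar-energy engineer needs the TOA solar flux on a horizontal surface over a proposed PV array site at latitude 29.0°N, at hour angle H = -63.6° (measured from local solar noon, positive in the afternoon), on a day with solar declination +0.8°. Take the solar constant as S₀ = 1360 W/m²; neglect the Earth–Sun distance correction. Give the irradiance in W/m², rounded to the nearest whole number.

With φ = 29.0°, δ = 0.8°, H = -63.60°: sin φ sin δ = 0.0068, cos φ cos δ cos H = 0.3888, so cos θ_z = 0.3956.
Top-of-atmosphere irradiance = S₀ cos θ_z = 1360 × 0.3956 = 538.02 W/m².

538 W/m²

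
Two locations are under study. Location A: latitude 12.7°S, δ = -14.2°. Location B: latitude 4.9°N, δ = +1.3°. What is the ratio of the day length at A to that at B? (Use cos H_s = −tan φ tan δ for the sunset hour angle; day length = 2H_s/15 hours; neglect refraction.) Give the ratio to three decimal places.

A: H_s = arccos(−tan -12.7° · tan -14.2°) = 93.27°, so 2H_s/15 = 12.4360 h.
B: H_s = arccos(−tan 4.9° · tan 1.3°) = 90.11°, so 2H_s/15 = 12.0147 h.
Ratio A/B = 12.4360 / 12.0147 = 1.0351.

1.035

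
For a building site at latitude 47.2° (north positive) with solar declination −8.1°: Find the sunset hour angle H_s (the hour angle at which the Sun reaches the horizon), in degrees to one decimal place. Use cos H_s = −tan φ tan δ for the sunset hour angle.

81.2°

−tan φ tan δ = −(1.0799)(-0.1423) = 0.1537; H_s = arccos(0.1537) = 81.16°.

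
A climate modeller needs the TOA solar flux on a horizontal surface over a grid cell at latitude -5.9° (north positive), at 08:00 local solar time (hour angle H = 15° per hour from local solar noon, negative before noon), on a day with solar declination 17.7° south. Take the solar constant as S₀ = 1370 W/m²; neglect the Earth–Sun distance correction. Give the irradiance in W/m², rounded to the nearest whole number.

Hour angle H = 15° × (8 − 12) = -60.00°.
cos θ_z = sin(-5.9°) sin(-17.7°) + cos(-5.9°) cos(-17.7°) cos(-60.00°) = 0.0313 + 0.4738 = 0.5051.
Top-of-atmosphere irradiance = S₀ cos θ_z = 1370 × 0.5051 = 691.99 W/m².

692 W/m²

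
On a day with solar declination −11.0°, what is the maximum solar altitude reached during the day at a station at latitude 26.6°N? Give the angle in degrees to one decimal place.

At local solar noon the hour angle is zero, so the elevation is 90° − |φ − δ| = 90° − |26.6° − (-11.0°)| = 90° − 37.6° = 52.4°.

52.4°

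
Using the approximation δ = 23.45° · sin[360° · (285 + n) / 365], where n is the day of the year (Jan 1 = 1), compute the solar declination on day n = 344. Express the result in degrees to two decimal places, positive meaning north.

-23.12°

360 × (285 + 344) / 365 = 620.384°; sin(620.384°) = -0.9859.
δ = 23.45 × -0.9859 = -23.119° ≈ -23.12°.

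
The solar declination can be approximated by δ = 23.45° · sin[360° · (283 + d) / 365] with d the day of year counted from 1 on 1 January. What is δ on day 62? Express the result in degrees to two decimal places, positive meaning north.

-7.91°

360 × (283 + 62) / 365 = 340.274°; sin(340.274°) = -0.3375.
δ = 23.45 × -0.3375 = -7.914° ≈ -7.91°.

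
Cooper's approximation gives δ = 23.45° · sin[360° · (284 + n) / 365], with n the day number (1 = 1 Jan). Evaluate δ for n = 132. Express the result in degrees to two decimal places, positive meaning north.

360 × (284 + 132) / 365 = 410.301°; sin(410.301°) = 0.7694.
δ = 23.45 × 0.7694 = 18.042° ≈ +18.04°.

+18.04°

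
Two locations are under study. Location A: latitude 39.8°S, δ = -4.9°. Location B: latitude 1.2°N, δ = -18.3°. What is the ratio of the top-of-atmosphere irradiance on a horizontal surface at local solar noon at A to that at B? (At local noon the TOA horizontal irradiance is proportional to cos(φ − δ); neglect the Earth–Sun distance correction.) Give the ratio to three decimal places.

A: cos θ_z = cos(-39.8° − (-4.9°)) = 0.8202.
B: cos θ_z = cos(1.2° − (-18.3°)) = 0.9426.
Ratio A/B = 0.8202 / 0.9426 = 0.8701.

0.870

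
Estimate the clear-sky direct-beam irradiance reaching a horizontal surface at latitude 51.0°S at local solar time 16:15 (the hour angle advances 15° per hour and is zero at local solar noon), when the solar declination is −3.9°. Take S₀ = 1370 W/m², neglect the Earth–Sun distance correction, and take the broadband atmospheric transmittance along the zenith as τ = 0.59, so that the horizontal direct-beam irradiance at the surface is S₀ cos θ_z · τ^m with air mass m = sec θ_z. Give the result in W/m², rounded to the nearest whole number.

Hour angle H = 15° × (16.25 − 12) = 63.75°.
cos θ_z = sin(-51.0°) sin(-3.9°) + cos(-51.0°) cos(-3.9°) cos(63.75°) = 0.0529 + 0.2777 = 0.3306.
Air mass m = 1/cos θ_z = 1/0.3306 = 3.025; τ^m = 0.59^3.025 = 0.2027.
Surface direct beam = 1370 × 0.3306 × 0.2027 = 91.81 W/m².

92 W/m²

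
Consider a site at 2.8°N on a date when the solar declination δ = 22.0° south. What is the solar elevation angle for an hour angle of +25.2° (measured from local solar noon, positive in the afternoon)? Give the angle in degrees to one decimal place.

55.0°

cos θ_z = sin(2.8°) sin(-22.0°) + cos(2.8°) cos(-22.0°) cos(25.20°) = -0.0183 + 0.8379 = 0.8196.
θ_z = arccos(0.8196) = 34.96°, so the elevation is 90° − 34.96° = 55.04°.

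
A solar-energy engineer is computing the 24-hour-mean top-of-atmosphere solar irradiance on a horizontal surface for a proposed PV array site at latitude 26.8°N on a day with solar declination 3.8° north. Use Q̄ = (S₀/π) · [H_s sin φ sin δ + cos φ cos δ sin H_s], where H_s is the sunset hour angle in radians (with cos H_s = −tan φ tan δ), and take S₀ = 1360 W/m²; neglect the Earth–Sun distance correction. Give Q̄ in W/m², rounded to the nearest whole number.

The sunset hour angle satisfies cos H_s = −tan φ tan δ = -0.0336, giving H_s = 91.93°. In radians, H_s = 1.6045.
H_s sin φ sin δ = 1.6045 × 0.4509 × 0.0663 = 0.0480.
cos φ cos δ sin H_s = 0.8926 × 0.9978 × 0.9994 = 0.8901.
Q̄ = (1360/π) × (0.0480 + 0.8901) = 432.90 × 0.9381 = 406.10 W/m².

406 W/m²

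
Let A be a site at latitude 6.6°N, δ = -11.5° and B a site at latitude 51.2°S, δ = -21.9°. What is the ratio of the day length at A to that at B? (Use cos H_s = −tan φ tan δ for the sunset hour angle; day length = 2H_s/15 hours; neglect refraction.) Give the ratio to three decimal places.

A: H_s = arccos(−tan 6.6° · tan -11.5°) = 88.65°, so 2H_s/15 = 11.8200 h.
B: H_s = arccos(−tan -51.2° · tan -21.9°) = 120.00°, so 2H_s/15 = 16.0000 h.
Ratio A/B = 11.8200 / 16.0000 = 0.7388.

0.739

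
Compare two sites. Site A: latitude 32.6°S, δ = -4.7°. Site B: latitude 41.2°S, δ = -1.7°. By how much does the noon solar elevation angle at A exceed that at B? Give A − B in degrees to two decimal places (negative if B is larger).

+11.60°

A: 90° − |-32.6 − (-4.7)| = 62.10°.
B: 90° − |-41.2 − (-1.7)| = 50.50°.
A − B = 62.10 − 50.50 = 11.60°.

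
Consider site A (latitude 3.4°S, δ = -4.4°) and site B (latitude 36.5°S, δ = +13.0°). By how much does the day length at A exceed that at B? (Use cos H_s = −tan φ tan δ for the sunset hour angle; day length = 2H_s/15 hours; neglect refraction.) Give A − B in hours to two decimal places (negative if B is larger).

A: H_s = arccos(−tan -3.4° · tan -4.4°) = 90.26°, so 2H_s/15 = 12.0347 h.
B: H_s = arccos(−tan -36.5° · tan 13.0°) = 80.16°, so 2H_s/15 = 10.6880 h.
A − B = 12.0347 − 10.6880 = 1.3467 h.

+1.35 h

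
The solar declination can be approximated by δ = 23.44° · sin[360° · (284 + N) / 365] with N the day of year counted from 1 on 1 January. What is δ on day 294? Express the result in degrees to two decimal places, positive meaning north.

-11.75°

360 × (284 + 294) / 365 = 570.082°; sin(570.082°) = -0.5012.
δ = 23.44 × -0.5012 = -11.748° ≈ -11.75°.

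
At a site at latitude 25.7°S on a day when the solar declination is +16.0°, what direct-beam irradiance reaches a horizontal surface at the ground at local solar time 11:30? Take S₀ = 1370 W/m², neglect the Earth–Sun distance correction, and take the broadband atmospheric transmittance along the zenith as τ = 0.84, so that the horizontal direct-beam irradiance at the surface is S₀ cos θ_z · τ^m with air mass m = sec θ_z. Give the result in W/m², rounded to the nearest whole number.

800 W/m²

Hour angle H = 15° × (11.5 − 12) = -7.50°.
cos θ_z = sin(-25.7°) sin(16.0°) + cos(-25.7°) cos(16.0°) cos(-7.50°) = -0.1195 + 0.8588 = 0.7393.
Air mass m = 1/cos θ_z = 1/0.7393 = 1.353; τ^m = 0.84^1.353 = 0.7899.
Surface direct beam = 1370 × 0.7393 × 0.7899 = 800.04 W/m².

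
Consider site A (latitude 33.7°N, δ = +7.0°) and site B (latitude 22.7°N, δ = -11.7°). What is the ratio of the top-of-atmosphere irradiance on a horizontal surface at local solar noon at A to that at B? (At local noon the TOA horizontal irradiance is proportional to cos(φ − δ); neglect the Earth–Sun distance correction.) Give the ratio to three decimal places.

1.083

A: cos θ_z = cos(33.7° − (7.0°)) = 0.8934.
B: cos θ_z = cos(22.7° − (-11.7°)) = 0.8251.
Ratio A/B = 0.8934 / 0.8251 = 1.0828.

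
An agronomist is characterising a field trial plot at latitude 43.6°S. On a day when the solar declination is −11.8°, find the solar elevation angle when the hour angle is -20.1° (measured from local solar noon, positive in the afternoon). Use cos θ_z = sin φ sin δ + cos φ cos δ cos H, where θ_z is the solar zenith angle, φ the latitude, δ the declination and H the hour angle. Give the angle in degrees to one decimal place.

53.8°

With φ = -43.6°, δ = -11.8°, H = -20.10°: sin φ sin δ = 0.1410, cos φ cos δ cos H = 0.6657, so cos θ_z = 0.8067.
θ_z = arccos(0.8067) = 36.23°, so the elevation is 90° − 36.23° = 53.77°.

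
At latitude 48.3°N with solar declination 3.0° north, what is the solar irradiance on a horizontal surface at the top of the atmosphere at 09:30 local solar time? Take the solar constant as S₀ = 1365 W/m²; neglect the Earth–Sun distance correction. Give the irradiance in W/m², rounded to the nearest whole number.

Hour angle H = 15° × (9.5 − 12) = -37.50°.
With φ = 48.3°, δ = 3.0°, H = -37.50°: sin φ sin δ = 0.0391, cos φ cos δ cos H = 0.5270, so cos θ_z = 0.5661.
Top-of-atmosphere irradiance = S₀ cos θ_z = 1365 × 0.5661 = 772.73 W/m².

773 W/m²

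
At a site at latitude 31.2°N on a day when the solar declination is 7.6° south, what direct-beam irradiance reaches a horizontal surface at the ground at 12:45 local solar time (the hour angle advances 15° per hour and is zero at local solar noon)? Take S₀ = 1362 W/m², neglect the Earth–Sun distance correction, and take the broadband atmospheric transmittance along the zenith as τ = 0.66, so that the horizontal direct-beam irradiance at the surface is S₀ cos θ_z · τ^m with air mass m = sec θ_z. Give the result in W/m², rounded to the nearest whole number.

603 W/m²

Hour angle H = 15° × (12.75 − 12) = 11.25°.
cos θ_z = sin(31.2°) sin(-7.6°) + cos(31.2°) cos(-7.6°) cos(11.25°) = -0.0685 + 0.8316 = 0.7631.
Air mass m = 1/cos θ_z = 1/0.7631 = 1.310; τ^m = 0.66^1.310 = 0.5802.
Surface direct beam = 1362 × 0.7631 × 0.5802 = 603.03 W/m².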